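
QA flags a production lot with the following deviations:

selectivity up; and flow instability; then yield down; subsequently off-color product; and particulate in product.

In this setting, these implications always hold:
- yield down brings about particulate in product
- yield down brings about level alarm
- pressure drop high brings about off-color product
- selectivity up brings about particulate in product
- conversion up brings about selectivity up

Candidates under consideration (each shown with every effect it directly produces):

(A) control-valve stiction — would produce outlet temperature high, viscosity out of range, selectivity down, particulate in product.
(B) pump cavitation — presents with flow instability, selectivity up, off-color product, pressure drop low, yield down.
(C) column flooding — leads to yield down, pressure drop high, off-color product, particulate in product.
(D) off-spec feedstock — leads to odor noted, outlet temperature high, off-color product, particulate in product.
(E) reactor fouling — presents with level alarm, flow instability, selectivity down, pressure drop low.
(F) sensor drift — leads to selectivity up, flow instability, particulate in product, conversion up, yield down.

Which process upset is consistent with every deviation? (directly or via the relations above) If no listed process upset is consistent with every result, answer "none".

Per-candidate check:
(A) control-valve stiction — fails on selectivity up, flow instability, yield down, off-color product (predicts selectivity down, not selectivity up)
(B) pump cavitation — selectivity up match; flow instability match; yield down match; off-color product match; particulate in product match (via yield down → particulate in product)
(C) column flooding — does not account for selectivity up, flow instability
(D) off-spec feedstock — selectivity up miss; flow instability miss; yield down miss; off-color product match; particulate in product match
(E) reactor fouling — selectivity up miss; flow instability match; yield down miss; off-color product miss; particulate in product miss
(F) sensor drift — does not account for off-color product
(B) is the only candidate with no mismatches.

B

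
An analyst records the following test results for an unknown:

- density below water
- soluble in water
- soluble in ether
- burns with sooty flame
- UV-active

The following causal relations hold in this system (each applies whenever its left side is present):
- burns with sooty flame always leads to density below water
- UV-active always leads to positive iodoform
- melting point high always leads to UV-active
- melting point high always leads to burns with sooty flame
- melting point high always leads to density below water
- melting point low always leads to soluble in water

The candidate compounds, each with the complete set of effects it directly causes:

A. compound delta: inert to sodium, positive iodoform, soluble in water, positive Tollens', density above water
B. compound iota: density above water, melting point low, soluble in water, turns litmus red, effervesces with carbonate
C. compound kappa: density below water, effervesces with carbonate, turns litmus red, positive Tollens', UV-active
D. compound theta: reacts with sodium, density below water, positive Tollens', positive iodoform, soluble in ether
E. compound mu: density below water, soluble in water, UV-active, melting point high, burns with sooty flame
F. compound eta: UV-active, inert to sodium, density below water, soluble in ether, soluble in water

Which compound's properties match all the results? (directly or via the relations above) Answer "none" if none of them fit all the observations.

Per-candidate check:
(A) compound delta — density below water ✗; soluble in water ✓; soluble in ether ✗; burns with sooty flame ✗; UV-active ✗
(B) compound iota — fails on density below water, soluble in ether, burns with sooty flame, UV-active (predicts density above water, not density below water)
(C) compound kappa — density below water ✓; soluble in water ✗; soluble in ether ✗; burns with sooty flame ✗; UV-active ✓
(D) compound theta — does not account for soluble in water, burns with sooty flame, UV-active
(E) compound mu — density below water ✓; soluble in water ✓; soluble in ether ✗; burns with sooty flame ✓; UV-active ✓
(F) compound eta — does not account for burns with sooty flame
No candidate is consistent with all observations.

none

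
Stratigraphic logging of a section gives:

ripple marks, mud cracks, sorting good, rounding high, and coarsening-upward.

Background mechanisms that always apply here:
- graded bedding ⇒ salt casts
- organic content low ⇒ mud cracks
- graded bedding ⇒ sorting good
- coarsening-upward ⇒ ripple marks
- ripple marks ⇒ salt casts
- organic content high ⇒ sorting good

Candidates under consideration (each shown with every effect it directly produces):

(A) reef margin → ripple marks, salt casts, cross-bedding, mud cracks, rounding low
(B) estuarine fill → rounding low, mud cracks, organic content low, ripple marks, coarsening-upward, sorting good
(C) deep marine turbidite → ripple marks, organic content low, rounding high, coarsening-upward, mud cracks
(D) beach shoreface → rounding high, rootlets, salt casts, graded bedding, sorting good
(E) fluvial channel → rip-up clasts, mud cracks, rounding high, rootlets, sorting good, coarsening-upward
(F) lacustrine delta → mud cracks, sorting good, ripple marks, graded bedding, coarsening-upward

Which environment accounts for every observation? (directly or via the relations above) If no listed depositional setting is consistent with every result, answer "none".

Per-candidate check:
(A) reef margin — fails on sorting good, rounding high, coarsening-upward (predicts rounding low, not rounding high)
(B) estuarine fill — ripple marks yes; mud cracks yes; sorting good yes; rounding high NO; coarsening-upward yes
(C) deep marine turbidite — ripple marks yes; mud cracks yes; sorting good NO; rounding high yes; coarsening-upward yes
(D) beach shoreface — ripple marks NO; mud cracks NO; sorting good yes; rounding high yes; coarsening-upward NO
(E) fluvial channel — ripple marks yes (through coarsening-upward → ripple marks); mud cracks yes; sorting good yes; rounding high yes; coarsening-upward yes
(F) lacustrine delta — ripple marks yes; mud cracks yes; sorting good yes; rounding high NO; coarsening-upward yes
(E) alone accounts for all the evidence.

E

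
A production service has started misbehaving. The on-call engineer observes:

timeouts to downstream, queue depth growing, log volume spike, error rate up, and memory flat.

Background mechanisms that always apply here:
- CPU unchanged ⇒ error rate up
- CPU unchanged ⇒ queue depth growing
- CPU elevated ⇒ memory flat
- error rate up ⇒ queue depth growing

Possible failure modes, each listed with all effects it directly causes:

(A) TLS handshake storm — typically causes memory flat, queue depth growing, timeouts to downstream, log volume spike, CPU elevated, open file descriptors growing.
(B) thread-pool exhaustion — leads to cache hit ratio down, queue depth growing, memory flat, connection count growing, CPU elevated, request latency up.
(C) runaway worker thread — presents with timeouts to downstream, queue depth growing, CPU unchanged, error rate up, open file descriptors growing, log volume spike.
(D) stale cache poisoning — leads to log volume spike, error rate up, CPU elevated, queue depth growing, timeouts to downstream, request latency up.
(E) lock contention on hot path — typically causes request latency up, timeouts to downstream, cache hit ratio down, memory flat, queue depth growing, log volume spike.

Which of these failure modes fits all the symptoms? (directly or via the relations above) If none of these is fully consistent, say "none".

Checking each candidate against the observations:
(A) TLS handshake storm — timeouts to downstream match; queue depth growing match; log volume spike match; error rate up miss; memory flat match
(B) thread-pool exhaustion — does not account for timeouts to downstream, log volume spike, error rate up
(C) runaway worker thread — does not account for memory flat
(D) stale cache poisoning — accounts for every observation (memory flat through CPU elevated → memory flat)
(E) lock contention on hot path — does not account for error rate up
(D) alone accounts for all the evidence.

D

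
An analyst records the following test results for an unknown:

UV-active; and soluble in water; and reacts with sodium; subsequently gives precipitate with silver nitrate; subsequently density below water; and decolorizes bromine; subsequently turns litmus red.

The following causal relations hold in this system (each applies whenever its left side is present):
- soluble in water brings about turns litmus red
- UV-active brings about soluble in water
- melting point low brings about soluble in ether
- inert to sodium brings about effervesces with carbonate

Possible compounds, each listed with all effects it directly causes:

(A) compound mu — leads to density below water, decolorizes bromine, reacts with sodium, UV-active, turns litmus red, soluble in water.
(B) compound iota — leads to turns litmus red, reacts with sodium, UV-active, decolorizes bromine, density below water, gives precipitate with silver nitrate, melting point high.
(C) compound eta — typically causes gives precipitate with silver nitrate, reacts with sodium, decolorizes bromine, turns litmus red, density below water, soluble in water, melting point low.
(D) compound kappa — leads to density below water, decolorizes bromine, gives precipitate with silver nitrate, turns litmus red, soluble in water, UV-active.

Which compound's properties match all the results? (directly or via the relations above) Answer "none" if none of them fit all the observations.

For each candidate, compare predicted effects to what was observed:
(A) compound mu — does not account for gives precipitate with silver nitrate
(B) compound iota — accounts for every observation (soluble in water by UV-active → soluble in water)
(C) compound eta — UV-active miss; soluble in water match; reacts with sodium match; gives precipitate with silver nitrate match; density below water match; decolorizes bromine match; turns litmus red match
(D) compound kappa — UV-active match; soluble in water match; reacts with sodium miss; gives precipitate with silver nitrate match; density below water match; decolorizes bromine match; turns litmus red match
(B) alone accounts for all the evidence.

B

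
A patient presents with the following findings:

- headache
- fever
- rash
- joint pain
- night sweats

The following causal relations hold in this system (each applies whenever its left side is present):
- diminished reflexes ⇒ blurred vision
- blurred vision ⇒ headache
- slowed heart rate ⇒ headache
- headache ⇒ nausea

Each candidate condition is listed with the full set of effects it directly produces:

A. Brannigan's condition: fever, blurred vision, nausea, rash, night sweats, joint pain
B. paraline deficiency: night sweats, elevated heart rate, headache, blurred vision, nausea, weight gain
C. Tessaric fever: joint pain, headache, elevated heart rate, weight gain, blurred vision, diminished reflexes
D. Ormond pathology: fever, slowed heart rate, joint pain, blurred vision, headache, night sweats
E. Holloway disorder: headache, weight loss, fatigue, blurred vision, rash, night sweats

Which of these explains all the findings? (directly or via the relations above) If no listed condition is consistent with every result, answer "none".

For each candidate, compare predicted effects to what was observed:
(A) Brannigan's condition — headache + (by blurred vision → headache); fever +; rash +; joint pain +; night sweats +
(B) paraline deficiency — does not account for fever, rash, joint pain
(C) Tessaric fever — does not account for fever, rash, night sweats
(D) Ormond pathology — headache +; fever +; rash -; joint pain +; night sweats +
(E) Holloway disorder — does not account for fever, joint pain
(A) is the only candidate with no mismatches.

A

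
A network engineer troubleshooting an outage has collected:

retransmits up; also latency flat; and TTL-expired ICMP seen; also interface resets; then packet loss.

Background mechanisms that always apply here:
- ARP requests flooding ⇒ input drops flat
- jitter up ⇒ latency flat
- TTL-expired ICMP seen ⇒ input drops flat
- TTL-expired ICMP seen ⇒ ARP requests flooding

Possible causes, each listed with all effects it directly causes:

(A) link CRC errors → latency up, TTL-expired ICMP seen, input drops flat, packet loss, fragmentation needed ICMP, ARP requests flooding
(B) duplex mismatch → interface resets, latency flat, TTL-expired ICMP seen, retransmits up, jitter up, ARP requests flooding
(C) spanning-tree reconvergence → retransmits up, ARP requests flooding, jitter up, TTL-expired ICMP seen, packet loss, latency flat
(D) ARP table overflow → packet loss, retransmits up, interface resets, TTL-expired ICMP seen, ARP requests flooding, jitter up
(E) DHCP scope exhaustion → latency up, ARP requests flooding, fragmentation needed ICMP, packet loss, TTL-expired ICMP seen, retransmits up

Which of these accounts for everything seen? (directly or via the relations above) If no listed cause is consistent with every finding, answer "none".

D

For each candidate, compare predicted effects to what was observed:
(A) link CRC errors — retransmits up NO; latency flat NO; TTL-expired ICMP seen yes; interface resets NO; packet loss yes
(B) duplex mismatch — does not account for packet loss
(C) spanning-tree reconvergence — retransmits up yes; latency flat yes; TTL-expired ICMP seen yes; interface resets NO; packet loss yes
(D) ARP table overflow — accounts for every observation (latency flat via jitter up → latency flat)
(E) DHCP scope exhaustion — retransmits up yes; latency flat NO; TTL-expired ICMP seen yes; interface resets NO; packet loss yes
Only (D) is consistent with every observation.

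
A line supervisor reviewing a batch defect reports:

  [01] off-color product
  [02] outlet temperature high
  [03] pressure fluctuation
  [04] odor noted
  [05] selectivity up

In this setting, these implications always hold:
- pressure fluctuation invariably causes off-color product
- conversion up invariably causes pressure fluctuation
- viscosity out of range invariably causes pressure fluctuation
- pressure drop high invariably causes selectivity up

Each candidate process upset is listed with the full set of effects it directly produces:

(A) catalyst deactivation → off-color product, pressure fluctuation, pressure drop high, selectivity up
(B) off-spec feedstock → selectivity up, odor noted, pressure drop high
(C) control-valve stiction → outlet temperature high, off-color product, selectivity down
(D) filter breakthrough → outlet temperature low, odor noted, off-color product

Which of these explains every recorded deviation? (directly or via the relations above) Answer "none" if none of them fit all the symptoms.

Testing each hypothesis:
(A) catalyst deactivation — off-color product yes; outlet temperature high NO; pressure fluctuation yes; odor noted NO; selectivity up yes
(B) off-spec feedstock — off-color product NO; outlet temperature high NO; pressure fluctuation NO; odor noted yes; selectivity up yes
(C) control-valve stiction — fails on pressure fluctuation, odor noted, selectivity up (predicts selectivity down, not selectivity up)
(D) filter breakthrough — fails on outlet temperature high, pressure fluctuation, selectivity up (predicts outlet temperature low, not outlet temperature high)
None of the listed candidates fits everything.

none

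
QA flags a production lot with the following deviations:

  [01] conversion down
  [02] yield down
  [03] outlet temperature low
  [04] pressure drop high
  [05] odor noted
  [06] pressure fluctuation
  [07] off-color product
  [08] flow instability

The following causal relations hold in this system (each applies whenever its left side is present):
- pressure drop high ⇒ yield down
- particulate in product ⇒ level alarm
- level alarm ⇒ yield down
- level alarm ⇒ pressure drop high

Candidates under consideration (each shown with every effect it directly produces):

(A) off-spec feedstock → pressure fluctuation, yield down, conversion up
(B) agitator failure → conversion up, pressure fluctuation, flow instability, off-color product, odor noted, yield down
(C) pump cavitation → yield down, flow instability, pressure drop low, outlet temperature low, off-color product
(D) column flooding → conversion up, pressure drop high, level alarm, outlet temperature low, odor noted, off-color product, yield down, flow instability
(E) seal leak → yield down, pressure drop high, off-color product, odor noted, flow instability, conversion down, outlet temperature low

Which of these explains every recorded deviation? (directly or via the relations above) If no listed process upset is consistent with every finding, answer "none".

none

Checking each candidate against the observations:
(A) off-spec feedstock — conversion down NO; yield down yes; outlet temperature low NO; pressure drop high NO; odor noted NO; pressure fluctuation yes; off-color product NO; flow instability NO
(B) agitator failure — conversion down NO; yield down yes; outlet temperature low NO; pressure drop high NO; odor noted yes; pressure fluctuation yes; off-color product yes; flow instability yes
(C) pump cavitation — fails on conversion down, pressure drop high, odor noted, pressure fluctuation (predicts pressure drop low, not pressure drop high)
(D) column flooding — fails on conversion down, pressure fluctuation (predicts conversion up, not conversion down)
(E) seal leak — conversion down yes; yield down yes; outlet temperature low yes; pressure drop high yes; odor noted yes; pressure fluctuation NO; off-color product yes; flow instability yes
Every candidate fails on at least one observation.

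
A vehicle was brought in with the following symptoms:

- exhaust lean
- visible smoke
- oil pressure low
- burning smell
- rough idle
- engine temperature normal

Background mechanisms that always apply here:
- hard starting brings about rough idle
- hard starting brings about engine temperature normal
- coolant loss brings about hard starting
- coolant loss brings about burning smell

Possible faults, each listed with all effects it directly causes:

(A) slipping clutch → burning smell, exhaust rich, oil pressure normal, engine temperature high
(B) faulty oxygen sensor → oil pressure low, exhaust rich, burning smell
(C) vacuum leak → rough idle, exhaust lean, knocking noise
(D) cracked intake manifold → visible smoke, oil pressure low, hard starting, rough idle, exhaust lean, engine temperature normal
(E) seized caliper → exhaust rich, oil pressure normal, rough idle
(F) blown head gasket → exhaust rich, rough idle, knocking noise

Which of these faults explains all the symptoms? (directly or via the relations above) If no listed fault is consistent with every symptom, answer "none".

For each candidate, compare predicted effects to what was observed:
(A) slipping clutch — exhaust lean miss; visible smoke miss; oil pressure low miss; burning smell match; rough idle miss; engine temperature normal miss
(B) faulty oxygen sensor — exhaust lean miss; visible smoke miss; oil pressure low match; burning smell match; rough idle miss; engine temperature normal miss
(C) vacuum leak — exhaust lean match; visible smoke miss; oil pressure low miss; burning smell miss; rough idle match; engine temperature normal miss
(D) cracked intake manifold — does not account for burning smell
(E) seized caliper — fails on exhaust lean, visible smoke, oil pressure low, burning smell, engine temperature normal (predicts exhaust rich, not exhaust lean; predicts oil pressure normal, not oil pressure low)
(F) blown head gasket — exhaust lean miss; visible smoke miss; oil pressure low miss; burning smell miss; rough idle match; engine temperature normal miss
No candidate is consistent with all observations.

none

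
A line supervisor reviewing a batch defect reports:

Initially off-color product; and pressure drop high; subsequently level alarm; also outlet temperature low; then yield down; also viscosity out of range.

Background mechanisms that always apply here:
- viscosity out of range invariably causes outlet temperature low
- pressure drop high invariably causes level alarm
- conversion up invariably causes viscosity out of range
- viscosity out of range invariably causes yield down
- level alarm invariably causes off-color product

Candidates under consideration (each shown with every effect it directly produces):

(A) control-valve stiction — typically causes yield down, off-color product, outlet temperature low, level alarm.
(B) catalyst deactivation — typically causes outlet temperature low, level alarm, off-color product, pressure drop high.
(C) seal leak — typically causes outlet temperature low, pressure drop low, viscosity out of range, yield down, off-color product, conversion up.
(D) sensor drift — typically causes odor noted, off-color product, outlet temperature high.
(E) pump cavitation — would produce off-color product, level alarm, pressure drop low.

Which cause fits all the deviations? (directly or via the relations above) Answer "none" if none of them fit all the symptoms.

none

For each candidate, compare predicted effects to what was observed:
(A) control-valve stiction — off-color product match; pressure drop high miss; level alarm match; outlet temperature low match; yield down match; viscosity out of range miss
(B) catalyst deactivation — does not account for yield down, viscosity out of range
(C) seal leak — fails on pressure drop high, level alarm (predicts pressure drop low, not pressure drop high)
(D) sensor drift — off-color product match; pressure drop high miss; level alarm miss; outlet temperature low miss; yield down miss; viscosity out of range miss
(E) pump cavitation — off-color product match; pressure drop high miss; level alarm match; outlet temperature low miss; yield down miss; viscosity out of range miss
None of the listed candidates fits everything.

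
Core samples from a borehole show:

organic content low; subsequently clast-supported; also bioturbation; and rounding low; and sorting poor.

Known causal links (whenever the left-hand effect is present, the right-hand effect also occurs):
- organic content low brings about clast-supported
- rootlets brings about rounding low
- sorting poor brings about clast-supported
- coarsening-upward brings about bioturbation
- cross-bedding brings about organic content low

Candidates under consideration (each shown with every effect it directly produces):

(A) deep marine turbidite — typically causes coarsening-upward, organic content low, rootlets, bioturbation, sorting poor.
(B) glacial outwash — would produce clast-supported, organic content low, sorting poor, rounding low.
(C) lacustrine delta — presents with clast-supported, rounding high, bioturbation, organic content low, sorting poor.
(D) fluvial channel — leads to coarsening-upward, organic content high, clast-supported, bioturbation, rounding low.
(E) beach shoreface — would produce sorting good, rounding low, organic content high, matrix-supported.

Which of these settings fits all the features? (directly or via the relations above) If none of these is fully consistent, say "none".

Checking each candidate against the observations:
(A) deep marine turbidite — accounts for every observation (clast-supported via sorting poor → clast-supported)
(B) glacial outwash — does not account for bioturbation
(C) lacustrine delta — organic content low match; clast-supported match; bioturbation match; rounding low miss; sorting poor match
(D) fluvial channel — fails on organic content low, sorting poor (predicts organic content high, not organic content low)
(E) beach shoreface — organic content low miss; clast-supported miss; bioturbation miss; rounding low match; sorting poor miss
(A) alone accounts for all the evidence.

A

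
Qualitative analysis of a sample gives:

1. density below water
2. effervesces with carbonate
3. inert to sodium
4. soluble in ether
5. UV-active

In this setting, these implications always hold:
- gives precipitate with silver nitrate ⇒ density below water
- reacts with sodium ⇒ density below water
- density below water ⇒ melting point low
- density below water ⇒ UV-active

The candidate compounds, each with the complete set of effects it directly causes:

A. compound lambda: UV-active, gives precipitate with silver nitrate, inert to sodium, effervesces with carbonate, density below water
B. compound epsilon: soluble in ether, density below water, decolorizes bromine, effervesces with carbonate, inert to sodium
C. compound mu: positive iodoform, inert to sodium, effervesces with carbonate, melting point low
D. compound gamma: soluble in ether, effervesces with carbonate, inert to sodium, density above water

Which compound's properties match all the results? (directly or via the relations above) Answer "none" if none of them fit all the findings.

Testing each hypothesis:
(A) compound lambda — density below water match; effervesces with carbonate match; inert to sodium match; soluble in ether miss; UV-active match
(B) compound epsilon — accounts for every observation (UV-active by density below water → UV-active)
(C) compound mu — density below water miss; effervesces with carbonate match; inert to sodium match; soluble in ether miss; UV-active miss
(D) compound gamma — density below water miss; effervesces with carbonate match; inert to sodium match; soluble in ether match; UV-active miss
(B) is the only candidate with no mismatches.

B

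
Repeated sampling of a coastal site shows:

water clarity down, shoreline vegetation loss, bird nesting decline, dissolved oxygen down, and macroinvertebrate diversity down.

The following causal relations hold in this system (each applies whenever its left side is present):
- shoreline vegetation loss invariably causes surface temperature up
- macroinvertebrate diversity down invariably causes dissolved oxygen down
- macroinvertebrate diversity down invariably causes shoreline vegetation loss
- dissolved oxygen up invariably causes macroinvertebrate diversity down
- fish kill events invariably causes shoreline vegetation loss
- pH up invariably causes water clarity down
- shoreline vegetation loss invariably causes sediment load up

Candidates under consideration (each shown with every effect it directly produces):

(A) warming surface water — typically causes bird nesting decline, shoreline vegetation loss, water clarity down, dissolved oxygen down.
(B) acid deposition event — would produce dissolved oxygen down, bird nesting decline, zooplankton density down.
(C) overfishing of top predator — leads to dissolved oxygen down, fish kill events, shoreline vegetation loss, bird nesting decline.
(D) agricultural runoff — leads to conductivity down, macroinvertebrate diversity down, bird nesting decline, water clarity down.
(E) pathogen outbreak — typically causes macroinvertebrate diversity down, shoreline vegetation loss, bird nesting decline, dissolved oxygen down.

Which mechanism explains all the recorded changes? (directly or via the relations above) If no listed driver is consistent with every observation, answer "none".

Checking each candidate against the observations:
(A) warming surface water — does not account for macroinvertebrate diversity down
(B) acid deposition event — does not account for water clarity down, shoreline vegetation loss, macroinvertebrate diversity down
(C) overfishing of top predator — water clarity down miss; shoreline vegetation loss match; bird nesting decline match; dissolved oxygen down match; macroinvertebrate diversity down miss
(D) agricultural runoff — water clarity down match; shoreline vegetation loss match (through macroinvertebrate diversity down → shoreline vegetation loss); bird nesting decline match; dissolved oxygen down match (through macroinvertebrate diversity down → dissolved oxygen down); macroinvertebrate diversity down match
(E) pathogen outbreak — does not account for water clarity down
(D) alone accounts for all the evidence.

D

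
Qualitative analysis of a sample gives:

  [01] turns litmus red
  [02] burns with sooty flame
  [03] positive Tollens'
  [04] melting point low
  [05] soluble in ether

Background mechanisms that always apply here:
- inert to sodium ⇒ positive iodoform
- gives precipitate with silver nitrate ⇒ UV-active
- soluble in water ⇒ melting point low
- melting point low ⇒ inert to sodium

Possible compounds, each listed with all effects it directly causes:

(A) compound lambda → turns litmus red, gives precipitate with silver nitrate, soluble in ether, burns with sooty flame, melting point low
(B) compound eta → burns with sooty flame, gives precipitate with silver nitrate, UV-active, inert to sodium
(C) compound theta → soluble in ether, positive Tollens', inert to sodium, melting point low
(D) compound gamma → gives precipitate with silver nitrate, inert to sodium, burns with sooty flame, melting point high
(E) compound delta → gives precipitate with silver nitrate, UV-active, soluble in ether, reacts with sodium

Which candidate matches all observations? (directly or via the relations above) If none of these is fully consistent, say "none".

For each candidate, compare predicted effects to what was observed:
(A) compound lambda — turns litmus red yes; burns with sooty flame yes; positive Tollens' NO; melting point low yes; soluble in ether yes
(B) compound eta — turns litmus red NO; burns with sooty flame yes; positive Tollens' NO; melting point low NO; soluble in ether NO
(C) compound theta — turns litmus red NO; burns with sooty flame NO; positive Tollens' yes; melting point low yes; soluble in ether yes
(D) compound gamma — turns litmus red NO; burns with sooty flame yes; positive Tollens' NO; melting point low NO; soluble in ether NO
(E) compound delta — does not account for turns litmus red, burns with sooty flame, positive Tollens', melting point low
No candidate is consistent with all observations.

none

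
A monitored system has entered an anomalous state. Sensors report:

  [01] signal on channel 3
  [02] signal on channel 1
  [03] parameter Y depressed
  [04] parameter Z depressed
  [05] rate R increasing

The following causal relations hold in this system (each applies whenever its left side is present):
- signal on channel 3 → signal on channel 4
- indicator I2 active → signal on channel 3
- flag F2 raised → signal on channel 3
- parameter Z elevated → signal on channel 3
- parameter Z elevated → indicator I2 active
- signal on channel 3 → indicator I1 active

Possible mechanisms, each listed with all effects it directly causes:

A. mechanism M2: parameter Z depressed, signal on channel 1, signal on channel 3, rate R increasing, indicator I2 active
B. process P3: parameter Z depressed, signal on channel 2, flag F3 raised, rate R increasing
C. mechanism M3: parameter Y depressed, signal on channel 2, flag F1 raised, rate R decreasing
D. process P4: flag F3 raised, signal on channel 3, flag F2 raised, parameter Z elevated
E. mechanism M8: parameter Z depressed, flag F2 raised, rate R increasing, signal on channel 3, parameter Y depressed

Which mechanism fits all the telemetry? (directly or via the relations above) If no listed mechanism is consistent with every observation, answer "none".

For each candidate, compare predicted effects to what was observed:
(A) mechanism M2 — does not account for parameter Y depressed
(B) process P3 — signal on channel 3 -; signal on channel 1 -; parameter Y depressed -; parameter Z depressed +; rate R increasing +
(C) mechanism M3 — fails on signal on channel 3, signal on channel 1, parameter Z depressed, rate R increasing (predicts rate R decreasing, not rate R increasing)
(D) process P4 — fails on signal on channel 1, parameter Y depressed, parameter Z depressed, rate R increasing (predicts parameter Z elevated, not parameter Z depressed)
(E) mechanism M8 — signal on channel 3 +; signal on channel 1 -; parameter Y depressed +; parameter Z depressed +; rate R increasing +
No candidate is consistent with all observations.

none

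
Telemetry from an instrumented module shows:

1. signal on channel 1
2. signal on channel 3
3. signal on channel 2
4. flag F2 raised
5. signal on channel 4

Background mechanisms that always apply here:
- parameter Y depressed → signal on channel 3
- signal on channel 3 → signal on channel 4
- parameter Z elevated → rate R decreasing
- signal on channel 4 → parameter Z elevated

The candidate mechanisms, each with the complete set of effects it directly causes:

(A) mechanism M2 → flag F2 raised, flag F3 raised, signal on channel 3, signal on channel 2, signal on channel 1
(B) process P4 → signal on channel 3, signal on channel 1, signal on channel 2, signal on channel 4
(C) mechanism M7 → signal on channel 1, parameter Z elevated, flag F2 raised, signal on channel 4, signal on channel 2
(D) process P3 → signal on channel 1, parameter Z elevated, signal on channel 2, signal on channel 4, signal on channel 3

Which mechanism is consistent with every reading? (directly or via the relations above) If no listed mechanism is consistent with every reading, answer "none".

Testing each hypothesis:
(A) mechanism M2 — accounts for every observation (signal on channel 4 through signal on channel 3 → signal on channel 4)
(B) process P4 — does not account for flag F2 raised
(C) mechanism M7 — does not account for signal on channel 3
(D) process P3 — signal on channel 1 yes; signal on channel 3 yes; signal on channel 2 yes; flag F2 raised NO; signal on channel 4 yes
(A) alone accounts for all the evidence.

A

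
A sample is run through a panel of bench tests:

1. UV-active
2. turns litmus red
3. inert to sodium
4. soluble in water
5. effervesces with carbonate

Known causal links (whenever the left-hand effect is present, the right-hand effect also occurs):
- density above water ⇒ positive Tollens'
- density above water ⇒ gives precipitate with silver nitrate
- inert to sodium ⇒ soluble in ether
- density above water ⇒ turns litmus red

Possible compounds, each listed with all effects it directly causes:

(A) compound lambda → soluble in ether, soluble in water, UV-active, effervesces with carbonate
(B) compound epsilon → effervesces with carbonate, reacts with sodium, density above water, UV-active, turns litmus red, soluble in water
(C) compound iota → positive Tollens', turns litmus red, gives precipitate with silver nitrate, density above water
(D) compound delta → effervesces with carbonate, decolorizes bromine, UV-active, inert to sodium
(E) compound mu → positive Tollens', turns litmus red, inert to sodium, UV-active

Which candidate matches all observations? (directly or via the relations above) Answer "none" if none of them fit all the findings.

none

Testing each hypothesis:
(A) compound lambda — UV-active +; turns litmus red -; inert to sodium -; soluble in water +; effervesces with carbonate +
(B) compound epsilon — fails on inert to sodium (predicts reacts with sodium, not inert to sodium)
(C) compound iota — UV-active -; turns litmus red +; inert to sodium -; soluble in water -; effervesces with carbonate -
(D) compound delta — does not account for turns litmus red, soluble in water
(E) compound mu — UV-active +; turns litmus red +; inert to sodium +; soluble in water -; effervesces with carbonate -
None of the listed candidates fits everything.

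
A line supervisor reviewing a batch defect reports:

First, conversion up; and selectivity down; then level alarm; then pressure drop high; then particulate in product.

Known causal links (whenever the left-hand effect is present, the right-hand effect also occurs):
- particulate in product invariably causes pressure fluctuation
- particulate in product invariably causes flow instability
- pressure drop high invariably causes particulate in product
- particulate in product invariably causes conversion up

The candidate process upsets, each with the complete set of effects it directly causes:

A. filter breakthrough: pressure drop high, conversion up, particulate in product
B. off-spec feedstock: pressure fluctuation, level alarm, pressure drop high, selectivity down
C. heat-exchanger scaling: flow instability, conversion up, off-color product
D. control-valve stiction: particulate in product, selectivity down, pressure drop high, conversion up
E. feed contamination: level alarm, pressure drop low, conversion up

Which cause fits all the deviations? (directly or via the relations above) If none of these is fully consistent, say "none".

For each candidate, compare predicted effects to what was observed:
(A) filter breakthrough — does not account for selectivity down, level alarm
(B) off-spec feedstock — conversion up ✓ (through pressure drop high → particulate in product → conversion up); selectivity down ✓; level alarm ✓; pressure drop high ✓; particulate in product ✓ (through pressure drop high → particulate in product)
(C) heat-exchanger scaling — conversion up ✓; selectivity down ✗; level alarm ✗; pressure drop high ✗; particulate in product ✗
(D) control-valve stiction — does not account for level alarm
(E) feed contamination — fails on selectivity down, pressure drop high, particulate in product (predicts pressure drop low, not pressure drop high)
(B) is the only candidate with no mismatches.

B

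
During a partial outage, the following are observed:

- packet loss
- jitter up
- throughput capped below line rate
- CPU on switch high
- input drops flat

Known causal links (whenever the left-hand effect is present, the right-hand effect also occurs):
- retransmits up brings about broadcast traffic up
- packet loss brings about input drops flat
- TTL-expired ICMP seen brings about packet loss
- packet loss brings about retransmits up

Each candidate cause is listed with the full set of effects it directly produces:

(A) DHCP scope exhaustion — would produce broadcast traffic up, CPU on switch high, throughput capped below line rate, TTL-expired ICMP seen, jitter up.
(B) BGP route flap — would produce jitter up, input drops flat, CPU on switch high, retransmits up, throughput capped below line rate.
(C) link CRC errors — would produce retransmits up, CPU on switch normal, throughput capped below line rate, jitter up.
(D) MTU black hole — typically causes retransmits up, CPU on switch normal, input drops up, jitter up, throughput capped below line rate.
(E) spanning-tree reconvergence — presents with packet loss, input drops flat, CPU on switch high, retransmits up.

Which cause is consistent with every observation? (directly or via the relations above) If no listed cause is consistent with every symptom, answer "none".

Checking each candidate against the observations:
(A) DHCP scope exhaustion — packet loss ✓ (through TTL-expired ICMP seen → packet loss); jitter up ✓; throughput capped below line rate ✓; CPU on switch high ✓; input drops flat ✓ (through TTL-expired ICMP seen → packet loss → input drops flat)
(B) BGP route flap — does not account for packet loss
(C) link CRC errors — packet loss ✗; jitter up ✓; throughput capped below line rate ✓; CPU on switch high ✗; input drops flat ✗
(D) MTU black hole — packet loss ✗; jitter up ✓; throughput capped below line rate ✓; CPU on switch high ✗; input drops flat ✗
(E) spanning-tree reconvergence — does not account for jitter up, throughput capped below line rate
(A) alone accounts for all the evidence.

A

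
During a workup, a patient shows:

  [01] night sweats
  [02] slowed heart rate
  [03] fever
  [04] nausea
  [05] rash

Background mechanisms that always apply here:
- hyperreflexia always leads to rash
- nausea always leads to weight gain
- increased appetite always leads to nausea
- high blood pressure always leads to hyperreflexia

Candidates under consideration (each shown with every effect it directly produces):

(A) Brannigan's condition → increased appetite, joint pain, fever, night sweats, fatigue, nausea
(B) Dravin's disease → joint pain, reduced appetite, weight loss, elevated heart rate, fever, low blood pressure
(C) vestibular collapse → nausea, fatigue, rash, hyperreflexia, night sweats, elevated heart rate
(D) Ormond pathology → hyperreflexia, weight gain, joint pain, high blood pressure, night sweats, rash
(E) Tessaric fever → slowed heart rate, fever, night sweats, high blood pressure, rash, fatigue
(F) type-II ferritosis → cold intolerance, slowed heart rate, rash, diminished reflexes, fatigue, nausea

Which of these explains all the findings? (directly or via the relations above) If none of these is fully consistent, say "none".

none

Testing each hypothesis:
(A) Brannigan's condition — night sweats ✓; slowed heart rate ✗; fever ✓; nausea ✓; rash ✗
(B) Dravin's disease — fails on night sweats, slowed heart rate, nausea, rash (predicts elevated heart rate, not slowed heart rate)
(C) vestibular collapse — fails on slowed heart rate, fever (predicts elevated heart rate, not slowed heart rate)
(D) Ormond pathology — night sweats ✓; slowed heart rate ✗; fever ✗; nausea ✗; rash ✓
(E) Tessaric fever — night sweats ✓; slowed heart rate ✓; fever ✓; nausea ✗; rash ✓
(F) type-II ferritosis — night sweats ✗; slowed heart rate ✓; fever ✗; nausea ✓; rash ✓
No candidate is consistent with all observations.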